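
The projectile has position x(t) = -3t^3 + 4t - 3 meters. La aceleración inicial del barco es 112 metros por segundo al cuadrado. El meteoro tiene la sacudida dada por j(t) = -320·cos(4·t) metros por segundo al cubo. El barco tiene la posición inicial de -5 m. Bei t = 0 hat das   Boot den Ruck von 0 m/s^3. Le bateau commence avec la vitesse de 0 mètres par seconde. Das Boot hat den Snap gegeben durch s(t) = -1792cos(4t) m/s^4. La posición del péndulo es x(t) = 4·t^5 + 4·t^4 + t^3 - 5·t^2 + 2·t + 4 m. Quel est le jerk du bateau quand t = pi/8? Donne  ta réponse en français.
En partant du snap s(t) = -1792·cos(4·t), nous prenons 1 intégrale. L'intégrale du snap est le jerk. En utilisant j(0) = 0, nous obtenons j(t) = -448·sin(4·t). En utilisant j(t) = -448·sin(4·t) et en substituant t = pi/8, nous trouvons j = -448.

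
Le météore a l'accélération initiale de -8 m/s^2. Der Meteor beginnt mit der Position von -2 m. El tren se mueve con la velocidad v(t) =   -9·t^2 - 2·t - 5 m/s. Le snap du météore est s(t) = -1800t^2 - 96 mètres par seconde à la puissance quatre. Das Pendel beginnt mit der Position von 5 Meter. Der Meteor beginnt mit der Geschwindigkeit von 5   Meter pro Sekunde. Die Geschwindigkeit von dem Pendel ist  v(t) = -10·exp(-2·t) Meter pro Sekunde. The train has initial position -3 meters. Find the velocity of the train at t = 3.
From the given velocity equation v(t) = -9·t^2 - 2·t - 5, we substitute t = 3 to get v = -92.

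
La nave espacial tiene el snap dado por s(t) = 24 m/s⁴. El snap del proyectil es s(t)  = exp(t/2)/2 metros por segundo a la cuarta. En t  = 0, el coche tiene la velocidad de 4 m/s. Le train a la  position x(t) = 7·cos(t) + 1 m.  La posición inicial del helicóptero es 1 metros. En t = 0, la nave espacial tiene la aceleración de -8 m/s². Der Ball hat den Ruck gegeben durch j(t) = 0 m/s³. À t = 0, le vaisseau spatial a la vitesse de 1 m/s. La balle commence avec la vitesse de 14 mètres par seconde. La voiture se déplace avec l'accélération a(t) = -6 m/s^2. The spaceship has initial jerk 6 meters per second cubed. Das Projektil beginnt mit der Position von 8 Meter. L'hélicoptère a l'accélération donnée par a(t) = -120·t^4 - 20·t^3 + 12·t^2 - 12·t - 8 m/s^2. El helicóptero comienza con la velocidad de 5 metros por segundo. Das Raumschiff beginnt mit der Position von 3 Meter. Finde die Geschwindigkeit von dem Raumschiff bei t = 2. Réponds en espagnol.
Debemos encontrar la antiderivada de nuestra ecuación del snap s(t) = 24 3 veces. Tomando ∫s(t)dt y aplicando j(0) = 6, encontramos j(t) = 24·t + 6. Integrando la sacudida y usando la condición inicial a(0) = -8, obtenemos a(t) = 12·t^2 + 6·t - 8. La antiderivada de la aceleración es la velocidad. Usando v(0) = 1, obtenemos v(t) = 4·t^3 + 3·t^2 - 8·t + 1. Usando v(t) = 4·t^3 + 3·t^2 - 8·t + 1 y sustituyendo t = 2, encontramos v = 29.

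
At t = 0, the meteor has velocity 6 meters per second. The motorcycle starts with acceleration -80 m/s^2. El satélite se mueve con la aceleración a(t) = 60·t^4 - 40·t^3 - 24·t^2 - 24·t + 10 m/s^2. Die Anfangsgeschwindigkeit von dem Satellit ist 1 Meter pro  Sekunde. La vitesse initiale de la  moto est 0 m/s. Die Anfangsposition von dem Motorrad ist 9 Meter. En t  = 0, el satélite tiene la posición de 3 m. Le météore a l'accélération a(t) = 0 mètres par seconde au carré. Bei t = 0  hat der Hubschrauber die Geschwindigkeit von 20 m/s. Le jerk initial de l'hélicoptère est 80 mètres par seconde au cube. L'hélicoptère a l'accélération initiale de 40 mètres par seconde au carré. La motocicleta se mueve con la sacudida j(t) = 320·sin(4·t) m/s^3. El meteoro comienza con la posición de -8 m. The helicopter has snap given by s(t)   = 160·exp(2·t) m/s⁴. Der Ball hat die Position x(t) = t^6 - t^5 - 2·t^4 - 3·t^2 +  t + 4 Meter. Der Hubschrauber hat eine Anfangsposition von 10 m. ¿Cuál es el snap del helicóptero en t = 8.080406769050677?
Tenemos el snap s(t) = 160·exp(2·t). Sustituyendo t = 8.080406769050677: s(8.080406769050677) = 1669829484.93918.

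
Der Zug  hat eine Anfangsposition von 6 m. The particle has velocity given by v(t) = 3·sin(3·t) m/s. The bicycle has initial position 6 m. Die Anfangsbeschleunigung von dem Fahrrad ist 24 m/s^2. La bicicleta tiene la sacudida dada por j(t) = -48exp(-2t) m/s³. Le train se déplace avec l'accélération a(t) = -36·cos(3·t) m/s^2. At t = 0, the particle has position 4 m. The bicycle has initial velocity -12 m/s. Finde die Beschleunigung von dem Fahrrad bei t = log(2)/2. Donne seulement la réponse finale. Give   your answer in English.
The answer is 12.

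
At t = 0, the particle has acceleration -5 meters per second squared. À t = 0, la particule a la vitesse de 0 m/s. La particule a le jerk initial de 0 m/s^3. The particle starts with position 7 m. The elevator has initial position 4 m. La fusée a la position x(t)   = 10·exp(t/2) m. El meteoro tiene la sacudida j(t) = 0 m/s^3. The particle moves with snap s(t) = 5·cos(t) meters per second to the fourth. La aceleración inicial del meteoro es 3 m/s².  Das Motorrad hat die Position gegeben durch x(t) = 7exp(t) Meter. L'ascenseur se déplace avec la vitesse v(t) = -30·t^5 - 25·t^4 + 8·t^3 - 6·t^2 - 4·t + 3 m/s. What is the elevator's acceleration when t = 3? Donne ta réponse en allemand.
Wir müssen unsere Gleichung für die Geschwindigkeit v(t) = -30·t^5 - 25·t^4 + 8·t^3 - 6·t^2 - 4·t + 3 1-mal ableiten. Die Ableitung von der Geschwindigkeit ergibt die Beschleunigung: a(t) = -150·t^4 - 100·t^3 + 24·t^2 - 12·t - 4. Aus der Gleichung für die Beschleunigung a(t) = -150·t^4 - 100·t^3 + 24·t^2 - 12·t - 4, setzen wir t = 3 ein und erhalten a = -14674.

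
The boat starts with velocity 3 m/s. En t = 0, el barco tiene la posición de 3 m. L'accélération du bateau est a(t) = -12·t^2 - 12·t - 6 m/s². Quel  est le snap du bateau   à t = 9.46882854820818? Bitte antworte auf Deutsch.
Ausgehend von der Beschleunigung a(t) = -12·t^2 - 12·t - 6, nehmen wir 2 Ableitungen. Durch Ableiten von der Beschleunigung erhalten wir den Ruck: j(t) = -24·t - 12. Die Ableitung von dem Ruck ergibt den Snap: s(t) = -24. Mit s(t) = -24 und Einsetzen von t = 9.46882854820818, finden wir s = -24.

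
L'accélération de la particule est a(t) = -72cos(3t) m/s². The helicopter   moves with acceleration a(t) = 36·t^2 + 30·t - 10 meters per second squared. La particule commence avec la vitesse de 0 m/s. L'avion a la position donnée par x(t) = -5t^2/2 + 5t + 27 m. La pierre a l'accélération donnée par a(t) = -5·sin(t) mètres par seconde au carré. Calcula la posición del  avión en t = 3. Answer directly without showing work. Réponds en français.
La position à t = 3 est x = 39/2.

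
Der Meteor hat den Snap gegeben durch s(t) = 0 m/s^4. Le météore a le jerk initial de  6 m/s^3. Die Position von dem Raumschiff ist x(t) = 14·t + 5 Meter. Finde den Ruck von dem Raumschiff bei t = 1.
Um dies zu lösen, müssen wir 3 Ableitungen unserer Gleichung für die Position x(t) = 14·t + 5 nehmen. Die Ableitung von der Position ergibt die Geschwindigkeit: v(t) = 14. Durch Ableiten von der Geschwindigkeit erhalten wir die Beschleunigung: a(t) = 0. Die Ableitung von der Beschleunigung ergibt den Ruck: j(t) = 0. Mit j(t) = 0 und Einsetzen von t = 1, finden wir j = 0.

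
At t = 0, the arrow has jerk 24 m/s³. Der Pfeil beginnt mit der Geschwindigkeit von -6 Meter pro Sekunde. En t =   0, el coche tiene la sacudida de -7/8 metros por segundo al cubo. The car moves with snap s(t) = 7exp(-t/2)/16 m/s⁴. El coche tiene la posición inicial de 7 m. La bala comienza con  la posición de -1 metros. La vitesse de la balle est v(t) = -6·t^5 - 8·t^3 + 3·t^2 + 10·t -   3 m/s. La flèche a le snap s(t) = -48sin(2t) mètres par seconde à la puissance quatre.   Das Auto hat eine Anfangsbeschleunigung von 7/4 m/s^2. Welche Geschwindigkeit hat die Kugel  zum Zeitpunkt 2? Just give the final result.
v(2) = -227.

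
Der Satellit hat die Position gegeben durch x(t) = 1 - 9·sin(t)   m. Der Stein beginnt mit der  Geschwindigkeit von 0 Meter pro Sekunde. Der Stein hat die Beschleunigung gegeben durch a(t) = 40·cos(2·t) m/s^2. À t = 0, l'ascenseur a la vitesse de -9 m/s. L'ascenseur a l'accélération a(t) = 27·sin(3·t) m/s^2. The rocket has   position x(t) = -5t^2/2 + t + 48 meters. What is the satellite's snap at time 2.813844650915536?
To solve this, we need to take 4 derivatives of our position equation x(t) = 1 - 9·sin(t). The derivative of position gives velocity: v(t) = -9·cos(t). Taking d/dt of v(t), we find a(t) = 9·sin(t). Differentiating acceleration, we get jerk: j(t) = 9·cos(t). Differentiating jerk, we get snap: s(t) = -9·sin(t). Using s(t) = -9·sin(t) and substituting t = 2.813844650915536, we find s = -2.89720551309780.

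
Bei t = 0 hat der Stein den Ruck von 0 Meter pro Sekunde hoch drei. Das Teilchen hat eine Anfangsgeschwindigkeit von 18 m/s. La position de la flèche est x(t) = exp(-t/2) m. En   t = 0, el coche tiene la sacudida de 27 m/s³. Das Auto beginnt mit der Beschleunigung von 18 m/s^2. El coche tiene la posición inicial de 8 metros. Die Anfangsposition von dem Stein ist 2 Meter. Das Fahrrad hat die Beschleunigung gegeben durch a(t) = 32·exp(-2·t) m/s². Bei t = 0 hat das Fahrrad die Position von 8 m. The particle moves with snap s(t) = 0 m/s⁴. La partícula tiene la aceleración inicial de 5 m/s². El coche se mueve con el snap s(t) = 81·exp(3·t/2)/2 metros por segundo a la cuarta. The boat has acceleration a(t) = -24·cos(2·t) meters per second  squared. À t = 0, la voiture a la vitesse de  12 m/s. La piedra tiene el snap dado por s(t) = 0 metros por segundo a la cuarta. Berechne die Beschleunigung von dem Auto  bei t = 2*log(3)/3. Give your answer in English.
To solve this, we need to take 2 antiderivatives of our snap equation s(t) = 81·exp(3·t/2)/2. Taking ∫s(t)dt and applying j(0) = 27, we find j(t) = 27·exp(3·t/2). The antiderivative of jerk, with a(0) = 18, gives acceleration: a(t) = 18·exp(3·t/2). We have acceleration a(t) = 18·exp(3·t/2). Substituting t = 2*log(3)/3: a(2*log(3)/3) = 54.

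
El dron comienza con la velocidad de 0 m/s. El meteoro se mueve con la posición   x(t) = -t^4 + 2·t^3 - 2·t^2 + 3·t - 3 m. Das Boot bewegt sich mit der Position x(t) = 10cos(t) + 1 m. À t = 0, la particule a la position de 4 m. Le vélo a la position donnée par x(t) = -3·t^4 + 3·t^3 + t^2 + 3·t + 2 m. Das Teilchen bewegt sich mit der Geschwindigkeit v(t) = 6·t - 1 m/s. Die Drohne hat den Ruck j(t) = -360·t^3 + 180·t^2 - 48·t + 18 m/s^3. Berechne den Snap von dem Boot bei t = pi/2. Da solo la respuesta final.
Bei t = pi/2, s = 0.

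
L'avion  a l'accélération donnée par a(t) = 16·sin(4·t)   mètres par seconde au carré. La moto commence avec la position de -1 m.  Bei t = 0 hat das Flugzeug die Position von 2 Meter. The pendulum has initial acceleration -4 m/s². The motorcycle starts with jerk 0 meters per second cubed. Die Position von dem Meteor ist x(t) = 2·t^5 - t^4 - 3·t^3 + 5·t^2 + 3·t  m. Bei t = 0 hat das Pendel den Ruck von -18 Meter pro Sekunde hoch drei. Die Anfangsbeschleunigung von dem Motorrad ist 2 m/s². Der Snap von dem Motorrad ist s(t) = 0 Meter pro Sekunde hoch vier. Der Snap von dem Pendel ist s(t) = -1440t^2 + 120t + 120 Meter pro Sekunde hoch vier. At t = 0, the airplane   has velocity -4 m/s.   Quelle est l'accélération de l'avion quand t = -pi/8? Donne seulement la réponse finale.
a(-pi/8) = -16.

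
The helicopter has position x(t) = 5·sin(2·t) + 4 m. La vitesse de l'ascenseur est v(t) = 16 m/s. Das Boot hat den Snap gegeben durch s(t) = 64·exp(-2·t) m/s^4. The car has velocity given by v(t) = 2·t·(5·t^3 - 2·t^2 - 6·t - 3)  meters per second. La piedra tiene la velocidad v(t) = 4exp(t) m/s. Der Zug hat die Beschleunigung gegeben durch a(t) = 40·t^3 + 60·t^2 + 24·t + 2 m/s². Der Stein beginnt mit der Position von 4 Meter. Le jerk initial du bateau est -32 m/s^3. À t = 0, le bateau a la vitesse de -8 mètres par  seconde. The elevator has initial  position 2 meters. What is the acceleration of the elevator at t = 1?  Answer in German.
Um dies zu lösen, müssen wir 1 Ableitung unserer Gleichung für die Geschwindigkeit v(t) = 16 nehmen. Die Ableitung von der Geschwindigkeit ergibt die Beschleunigung: a(t) = 0. Wir haben die Beschleunigung a(t) = 0. Durch Einsetzen von t = 1: a(1) = 0.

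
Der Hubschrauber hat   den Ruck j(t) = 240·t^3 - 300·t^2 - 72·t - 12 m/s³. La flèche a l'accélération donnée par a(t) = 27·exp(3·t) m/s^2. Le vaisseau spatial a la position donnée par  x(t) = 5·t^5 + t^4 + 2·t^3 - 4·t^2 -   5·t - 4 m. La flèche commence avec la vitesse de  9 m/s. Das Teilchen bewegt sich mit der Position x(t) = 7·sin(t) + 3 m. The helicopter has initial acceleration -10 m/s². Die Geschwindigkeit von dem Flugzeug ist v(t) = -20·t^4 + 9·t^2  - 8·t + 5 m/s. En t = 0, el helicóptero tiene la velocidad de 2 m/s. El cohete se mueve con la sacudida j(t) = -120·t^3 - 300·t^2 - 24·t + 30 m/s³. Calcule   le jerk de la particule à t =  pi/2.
En partant de la position x(t) = 7·sin(t) + 3, nous prenons 3 dérivées. En dérivant la position, nous obtenons la vitesse: v(t) = 7·cos(t). En prenant d/dt de v(t), nous trouvons a(t) = -7·sin(t). La dérivée de l'accélération donne le jerk: j(t) = -7·cos(t). En utilisant j(t) = -7·cos(t) et en substituant t = pi/2, nous trouvons j = 0.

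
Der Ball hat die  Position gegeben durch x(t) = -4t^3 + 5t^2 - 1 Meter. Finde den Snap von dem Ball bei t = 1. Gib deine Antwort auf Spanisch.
Partiendo de la posición x(t) = -4·t^3 + 5·t^2 - 1, tomamos 4 derivadas. Derivando la posición, obtenemos la velocidad: v(t) = -12·t^2 + 10·t. Derivando la velocidad, obtenemos la aceleración: a(t) = 10 - 24·t. Tomando d/dt de a(t), encontramos j(t) = -24. Tomando d/dt de j(t), encontramos s(t) = 0. Tenemos el snap s(t) = 0. Sustituyendo t = 1: s(1) = 0.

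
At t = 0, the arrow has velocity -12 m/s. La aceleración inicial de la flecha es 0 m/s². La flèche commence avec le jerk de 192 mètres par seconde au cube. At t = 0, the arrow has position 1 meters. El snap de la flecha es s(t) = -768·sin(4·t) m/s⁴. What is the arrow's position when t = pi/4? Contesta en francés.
Nous devons intégrer notre équation du snap s(t) = -768·sin(4·t) 4 fois. En intégrant le snap et en utilisant la condition initiale j(0) = 192, nous obtenons j(t) = 192·cos(4·t). En intégrant le jerk et en utilisant la condition initiale a(0) = 0, nous obtenons a(t) = 48·sin(4·t). En prenant ∫a(t)dt et en appliquant v(0) = -12, nous trouvons v(t) = -12·cos(4·t). L'intégrale de la vitesse, avec x(0) = 1, donne la position: x(t) = 1 - 3·sin(4·t). Nous avons la position x(t) = 1 - 3·sin(4·t). En substituant t = pi/4: x(pi/4) = 1.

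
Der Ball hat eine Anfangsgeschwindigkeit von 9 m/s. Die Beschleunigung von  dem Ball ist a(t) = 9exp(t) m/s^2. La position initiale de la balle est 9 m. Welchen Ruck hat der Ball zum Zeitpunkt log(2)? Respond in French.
En partant de l'accélération a(t) = 9·exp(t), nous prenons 1 dérivée. En prenant d/dt de a(t), nous trouvons j(t) = 9·exp(t). De l'équation du jerk j(t) = 9·exp(t), nous substituons t = log(2) pour obtenir j = 18.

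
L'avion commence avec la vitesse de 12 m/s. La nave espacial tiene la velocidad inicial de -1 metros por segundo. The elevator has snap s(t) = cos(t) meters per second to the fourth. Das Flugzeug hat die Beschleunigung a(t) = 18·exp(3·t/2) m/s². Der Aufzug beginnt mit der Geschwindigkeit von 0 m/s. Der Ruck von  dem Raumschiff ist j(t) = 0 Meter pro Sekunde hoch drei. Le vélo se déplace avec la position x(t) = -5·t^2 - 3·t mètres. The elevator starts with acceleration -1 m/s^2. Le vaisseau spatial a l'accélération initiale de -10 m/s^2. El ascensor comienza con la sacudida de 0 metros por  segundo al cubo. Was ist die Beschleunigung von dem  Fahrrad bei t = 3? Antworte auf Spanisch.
Partiendo de la posición x(t) = -5·t^2 - 3·t, tomamos 2 derivadas. Derivando la posición, obtenemos la velocidad: v(t) = -10·t - 3. La derivada de la velocidad da la aceleración: a(t) = -10. Tenemos la aceleración a(t) = -10. Sustituyendo t = 3: a(3) = -10.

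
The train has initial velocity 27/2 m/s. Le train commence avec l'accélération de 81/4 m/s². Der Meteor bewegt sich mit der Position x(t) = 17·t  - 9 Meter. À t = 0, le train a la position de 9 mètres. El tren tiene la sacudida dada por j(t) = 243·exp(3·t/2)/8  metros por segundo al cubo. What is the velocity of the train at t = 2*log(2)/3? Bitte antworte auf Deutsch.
Wir müssen das Integral unserer Gleichung für den Ruck j(t) = 243·exp(3·t/2)/8 2-mal finden. Das Integral von dem Ruck ist die Beschleunigung. Mit a(0) = 81/4 erhalten wir a(t) = 81·exp(3·t/2)/4. Mit ∫a(t)dt und Anwendung von v(0) = 27/2, finden wir v(t) = 27·exp(3·t/2)/2. Aus der Gleichung für die Geschwindigkeit v(t) = 27·exp(3·t/2)/2, setzen wir t = 2*log(2)/3 ein und erhalten v = 27.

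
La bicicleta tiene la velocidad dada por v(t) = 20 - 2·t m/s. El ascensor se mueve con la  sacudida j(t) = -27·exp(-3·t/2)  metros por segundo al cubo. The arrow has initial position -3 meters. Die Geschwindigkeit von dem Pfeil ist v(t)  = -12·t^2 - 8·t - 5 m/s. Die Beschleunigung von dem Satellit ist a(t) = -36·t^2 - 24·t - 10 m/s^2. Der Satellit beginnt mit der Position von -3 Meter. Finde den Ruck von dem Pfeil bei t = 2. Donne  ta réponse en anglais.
To solve this, we need to take 2 derivatives of our velocity equation v(t) = -12·t^2 - 8·t - 5. The derivative of velocity gives acceleration: a(t) = -24·t - 8. The derivative of acceleration gives jerk: j(t) = -24. Using j(t) = -24 and substituting t = 2, we find j = -24.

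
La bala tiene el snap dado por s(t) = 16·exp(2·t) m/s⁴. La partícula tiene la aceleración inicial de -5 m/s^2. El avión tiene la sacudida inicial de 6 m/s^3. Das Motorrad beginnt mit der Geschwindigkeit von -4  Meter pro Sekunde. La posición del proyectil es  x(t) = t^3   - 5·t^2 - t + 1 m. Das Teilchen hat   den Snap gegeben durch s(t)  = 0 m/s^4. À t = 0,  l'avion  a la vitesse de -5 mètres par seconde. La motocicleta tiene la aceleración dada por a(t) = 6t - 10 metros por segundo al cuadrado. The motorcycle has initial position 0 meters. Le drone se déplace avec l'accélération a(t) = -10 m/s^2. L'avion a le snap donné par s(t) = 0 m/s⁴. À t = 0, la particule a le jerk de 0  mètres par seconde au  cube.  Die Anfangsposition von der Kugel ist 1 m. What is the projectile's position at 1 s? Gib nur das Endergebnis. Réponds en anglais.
x(1) = -4.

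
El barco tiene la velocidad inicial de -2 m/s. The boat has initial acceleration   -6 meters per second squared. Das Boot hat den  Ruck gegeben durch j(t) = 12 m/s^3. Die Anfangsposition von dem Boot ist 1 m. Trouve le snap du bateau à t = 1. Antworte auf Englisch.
Starting from jerk j(t) = 12, we take 1 derivative. Taking d/dt of j(t), we find s(t) = 0. Using s(t) = 0 and substituting t = 1, we find s = 0.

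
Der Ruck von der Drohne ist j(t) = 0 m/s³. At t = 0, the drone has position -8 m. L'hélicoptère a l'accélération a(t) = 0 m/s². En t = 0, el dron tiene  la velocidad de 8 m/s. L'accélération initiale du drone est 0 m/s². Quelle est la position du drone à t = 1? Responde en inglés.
We need to integrate our jerk equation j(t) = 0 3 times. The integral of jerk, with a(0) = 0, gives acceleration: a(t) = 0. The antiderivative of acceleration, with v(0) = 8, gives velocity: v(t) = 8. Finding the integral of v(t) and using x(0) = -8: x(t) = 8·t - 8. Using x(t) = 8·t - 8 and substituting t = 1, we find x = 0.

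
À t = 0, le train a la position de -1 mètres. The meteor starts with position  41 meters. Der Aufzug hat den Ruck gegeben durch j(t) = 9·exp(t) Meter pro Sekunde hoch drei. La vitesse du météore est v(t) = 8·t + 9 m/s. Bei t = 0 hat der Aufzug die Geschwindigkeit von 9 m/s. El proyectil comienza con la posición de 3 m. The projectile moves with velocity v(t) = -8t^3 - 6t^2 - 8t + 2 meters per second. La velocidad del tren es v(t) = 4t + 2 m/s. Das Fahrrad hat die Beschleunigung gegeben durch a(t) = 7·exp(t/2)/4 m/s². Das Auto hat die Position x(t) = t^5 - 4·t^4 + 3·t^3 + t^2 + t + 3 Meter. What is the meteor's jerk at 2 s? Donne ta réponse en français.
En partant de la vitesse v(t) = 8·t + 9, nous prenons 2 dérivées. En dérivant la vitesse, nous obtenons l'accélération: a(t) = 8. La dérivée de l'accélération donne le jerk: j(t) = 0. Nous avons le jerk j(t) = 0. En substituant t = 2: j(2) = 0.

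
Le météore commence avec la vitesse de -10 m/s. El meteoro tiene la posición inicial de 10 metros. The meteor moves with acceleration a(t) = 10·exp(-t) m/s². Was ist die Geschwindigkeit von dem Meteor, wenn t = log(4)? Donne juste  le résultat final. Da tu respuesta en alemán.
v(log(4)) = -5/2.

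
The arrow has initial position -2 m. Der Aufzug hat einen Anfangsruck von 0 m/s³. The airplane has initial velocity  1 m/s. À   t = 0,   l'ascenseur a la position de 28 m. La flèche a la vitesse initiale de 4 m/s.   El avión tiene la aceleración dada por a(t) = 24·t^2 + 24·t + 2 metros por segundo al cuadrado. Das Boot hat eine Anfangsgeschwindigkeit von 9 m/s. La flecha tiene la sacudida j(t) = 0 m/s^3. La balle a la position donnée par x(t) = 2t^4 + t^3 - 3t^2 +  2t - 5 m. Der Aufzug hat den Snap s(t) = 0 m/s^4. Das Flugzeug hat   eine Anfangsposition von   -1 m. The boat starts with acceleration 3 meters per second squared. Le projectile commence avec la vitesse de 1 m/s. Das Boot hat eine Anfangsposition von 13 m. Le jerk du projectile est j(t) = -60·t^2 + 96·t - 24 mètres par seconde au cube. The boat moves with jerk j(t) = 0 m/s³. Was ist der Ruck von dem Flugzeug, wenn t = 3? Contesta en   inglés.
We must differentiate our acceleration equation a(t) = 24·t^2 + 24·t + 2 1 time. Taking d/dt of a(t), we find j(t) = 48·t + 24. We have jerk j(t) = 48·t + 24. Substituting t = 3: j(3) = 168.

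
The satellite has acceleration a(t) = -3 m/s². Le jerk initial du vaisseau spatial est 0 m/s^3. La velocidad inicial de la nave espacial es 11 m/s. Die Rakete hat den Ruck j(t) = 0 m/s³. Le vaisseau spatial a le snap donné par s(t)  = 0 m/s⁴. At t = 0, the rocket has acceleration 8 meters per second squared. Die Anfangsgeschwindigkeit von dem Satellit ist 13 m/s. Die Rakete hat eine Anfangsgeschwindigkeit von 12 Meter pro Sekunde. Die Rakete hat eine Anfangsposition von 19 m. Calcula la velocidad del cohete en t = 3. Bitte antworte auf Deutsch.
Wir müssen die Stammfunktion unserer Gleichung für den Ruck j(t) = 0 2-mal finden. Die Stammfunktion von dem Ruck ist die Beschleunigung. Mit a(0) = 8 erhalten wir a(t) = 8. Das Integral von der Beschleunigung ist die Geschwindigkeit. Mit v(0) = 12 erhalten wir v(t) = 8·t + 12. Wir haben die Geschwindigkeit v(t) = 8·t + 12. Durch Einsetzen von t = 3: v(3) = 36.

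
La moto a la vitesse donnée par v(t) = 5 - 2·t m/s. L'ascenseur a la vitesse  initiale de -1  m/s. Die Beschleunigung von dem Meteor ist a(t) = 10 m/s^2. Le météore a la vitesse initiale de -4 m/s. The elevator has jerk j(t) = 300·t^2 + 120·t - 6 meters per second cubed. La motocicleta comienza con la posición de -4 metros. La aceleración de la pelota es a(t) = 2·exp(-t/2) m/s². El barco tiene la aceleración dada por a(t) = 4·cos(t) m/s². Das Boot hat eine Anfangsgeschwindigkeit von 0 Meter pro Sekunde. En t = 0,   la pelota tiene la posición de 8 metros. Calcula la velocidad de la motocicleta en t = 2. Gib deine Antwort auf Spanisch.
De la ecuación de la velocidad v(t) = 5 - 2·t, sustituimos t = 2 para obtener v = 1.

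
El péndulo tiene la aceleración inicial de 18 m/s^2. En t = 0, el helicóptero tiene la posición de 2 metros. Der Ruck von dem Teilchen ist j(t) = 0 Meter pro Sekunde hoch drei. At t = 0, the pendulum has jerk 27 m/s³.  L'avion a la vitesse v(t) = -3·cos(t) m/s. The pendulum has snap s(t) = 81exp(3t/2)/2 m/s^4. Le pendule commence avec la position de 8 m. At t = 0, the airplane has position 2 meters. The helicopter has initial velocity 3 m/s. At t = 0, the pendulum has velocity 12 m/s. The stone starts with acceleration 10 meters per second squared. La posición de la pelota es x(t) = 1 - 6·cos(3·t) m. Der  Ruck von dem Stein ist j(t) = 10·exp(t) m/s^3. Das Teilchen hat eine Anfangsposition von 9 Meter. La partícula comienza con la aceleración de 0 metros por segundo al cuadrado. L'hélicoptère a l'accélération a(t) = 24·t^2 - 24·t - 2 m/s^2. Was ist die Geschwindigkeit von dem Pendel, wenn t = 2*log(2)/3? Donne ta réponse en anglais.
We must find the antiderivative of our snap equation s(t) = 81·exp(3·t/2)/2 3 times. Finding the integral of s(t) and using j(0) = 27: j(t) = 27·exp(3·t/2). The integral of jerk is acceleration. Using a(0) = 18, we get a(t) = 18·exp(3·t/2). Finding the integral of a(t) and using v(0) = 12: v(t) = 12·exp(3·t/2). From the given velocity equation v(t) = 12·exp(3·t/2), we substitute t = 2*log(2)/3 to get v = 24.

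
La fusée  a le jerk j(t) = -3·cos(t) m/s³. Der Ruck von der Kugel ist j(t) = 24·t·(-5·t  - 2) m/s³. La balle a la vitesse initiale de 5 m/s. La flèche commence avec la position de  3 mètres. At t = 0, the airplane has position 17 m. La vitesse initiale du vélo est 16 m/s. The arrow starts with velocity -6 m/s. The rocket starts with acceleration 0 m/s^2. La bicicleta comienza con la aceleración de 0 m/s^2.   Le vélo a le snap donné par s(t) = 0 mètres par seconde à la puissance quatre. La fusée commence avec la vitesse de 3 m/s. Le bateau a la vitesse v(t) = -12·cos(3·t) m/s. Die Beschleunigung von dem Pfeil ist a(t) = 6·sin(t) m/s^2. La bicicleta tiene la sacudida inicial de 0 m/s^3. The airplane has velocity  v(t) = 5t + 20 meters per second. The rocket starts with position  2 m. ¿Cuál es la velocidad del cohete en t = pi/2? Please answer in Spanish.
Debemos encontrar la antiderivada de nuestra ecuación de la sacudida j(t) = -3·cos(t) 2 veces. Tomando ∫j(t)dt y aplicando a(0) = 0, encontramos a(t) = -3·sin(t). Integrando la aceleración y usando la condición inicial v(0) = 3, obtenemos v(t) = 3·cos(t). Usando v(t) = 3·cos(t) y sustituyendo t = pi/2, encontramos v = 0.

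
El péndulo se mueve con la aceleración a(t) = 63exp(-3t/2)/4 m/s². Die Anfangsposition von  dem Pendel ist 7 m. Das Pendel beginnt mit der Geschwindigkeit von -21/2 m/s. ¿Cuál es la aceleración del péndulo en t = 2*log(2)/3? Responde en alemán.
Aus der Gleichung für die Beschleunigung a(t) = 63·exp(-3·t/2)/4, setzen wir t = 2*log(2)/3 ein und erhalten a = 63/8.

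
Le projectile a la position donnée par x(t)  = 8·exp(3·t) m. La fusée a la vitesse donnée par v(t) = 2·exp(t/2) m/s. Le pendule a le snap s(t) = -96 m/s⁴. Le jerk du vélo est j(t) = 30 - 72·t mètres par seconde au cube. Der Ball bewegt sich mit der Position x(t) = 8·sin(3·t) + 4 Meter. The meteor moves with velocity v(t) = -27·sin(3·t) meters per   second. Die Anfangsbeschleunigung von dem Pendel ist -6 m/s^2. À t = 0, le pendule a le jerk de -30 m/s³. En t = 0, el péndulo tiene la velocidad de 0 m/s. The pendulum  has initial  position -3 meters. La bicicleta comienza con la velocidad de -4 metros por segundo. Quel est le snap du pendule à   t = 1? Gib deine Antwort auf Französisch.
De l'équation du snap s(t) = -96, nous substituons t = 1 pour obtenir s = -96.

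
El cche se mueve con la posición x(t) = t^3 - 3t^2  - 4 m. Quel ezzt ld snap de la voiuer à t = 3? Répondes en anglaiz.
Starting from position x(t) = t^3 - 3·t^2 - 4, we take 4 derivatives. The derivative of position gives velocity: v(t) = 3·t^2 - 6·t. The derivative of velocity gives acceleration: a(t) = 6·t - 6. Differentiating acceleration, we get jerk: j(t) = 6. Differentiating jerk, we get snap: s(t) = 0. We have snap s(t) = 0. Substituting t = 3: s(3) = 0.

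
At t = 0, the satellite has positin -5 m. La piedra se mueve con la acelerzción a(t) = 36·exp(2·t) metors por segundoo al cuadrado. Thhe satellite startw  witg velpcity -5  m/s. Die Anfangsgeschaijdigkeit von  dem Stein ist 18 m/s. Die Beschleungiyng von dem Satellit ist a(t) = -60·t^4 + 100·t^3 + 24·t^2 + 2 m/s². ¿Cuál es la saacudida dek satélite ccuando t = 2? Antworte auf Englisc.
We must differentiate our acceleration equation a(t) = -60·t^4 + 100·t^3 + 24·t^2 + 2 1 time. Differentiating acceleration, we get jerk: j(t) = -240·t^3 + 300·t^2 + 48·t. We have jerk j(t) = -240·t^3 + 300·t^2 + 48·t. Substituting t = 2: j(2) = -624.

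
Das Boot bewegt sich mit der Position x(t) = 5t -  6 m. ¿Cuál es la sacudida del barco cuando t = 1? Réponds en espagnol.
Debemos derivar nuestra ecuación de la posición x(t) = 5·t - 6 3 veces. La derivada de la posición da la velocidad: v(t) = 5. La derivada de la velocidad da la aceleración: a(t) = 0. Tomando d/dt de a(t), encontramos j(t) = 0. Usando j(t) = 0 y sustituyendo t = 1, encontramos j = 0.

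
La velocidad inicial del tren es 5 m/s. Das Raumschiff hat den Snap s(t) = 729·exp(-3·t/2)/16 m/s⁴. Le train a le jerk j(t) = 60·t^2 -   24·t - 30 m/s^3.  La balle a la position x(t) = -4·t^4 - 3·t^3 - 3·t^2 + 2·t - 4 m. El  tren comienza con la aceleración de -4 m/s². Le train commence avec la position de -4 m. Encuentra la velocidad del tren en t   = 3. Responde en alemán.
Ausgehend von dem Ruck j(t) = 60·t^2 - 24·t - 30, nehmen wir 2 Integrale. Das Integral von dem Ruck, mit a(0) = -4, ergibt die Beschleunigung: a(t) = 20·t^3 - 12·t^2 - 30·t - 4. Das Integral von der Beschleunigung ist die Geschwindigkeit. Mit v(0) = 5 erhalten wir v(t) = 5·t^4 - 4·t^3 - 15·t^2 - 4·t + 5. Wir haben die Geschwindigkeit v(t) = 5·t^4 - 4·t^3 - 15·t^2 - 4·t + 5. Durch Einsetzen von t = 3: v(3) = 155.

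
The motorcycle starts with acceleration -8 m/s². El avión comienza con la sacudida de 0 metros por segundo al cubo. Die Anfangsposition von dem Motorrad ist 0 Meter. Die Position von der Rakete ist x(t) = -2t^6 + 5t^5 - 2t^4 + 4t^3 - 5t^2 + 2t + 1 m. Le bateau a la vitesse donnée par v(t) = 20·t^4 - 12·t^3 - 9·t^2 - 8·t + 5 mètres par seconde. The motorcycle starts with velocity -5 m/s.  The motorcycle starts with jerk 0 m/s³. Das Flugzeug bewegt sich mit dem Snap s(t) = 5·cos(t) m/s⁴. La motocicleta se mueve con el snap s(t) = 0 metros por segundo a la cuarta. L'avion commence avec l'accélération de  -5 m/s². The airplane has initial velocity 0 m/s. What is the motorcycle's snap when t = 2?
Using s(t) = 0 and substituting t = 2, we find s = 0.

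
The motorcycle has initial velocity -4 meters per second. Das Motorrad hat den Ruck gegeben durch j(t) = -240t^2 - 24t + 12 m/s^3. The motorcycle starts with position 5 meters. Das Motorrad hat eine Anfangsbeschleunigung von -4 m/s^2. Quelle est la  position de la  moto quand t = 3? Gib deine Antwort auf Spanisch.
Partiendo de la sacudida j(t) = -240·t^2 - 24·t + 12, tomamos 3 antiderivadas. La antiderivada de la sacudida es la aceleración. Usando a(0) = -4, obtenemos a(t) = -80·t^3 - 12·t^2 + 12·t - 4. Integrando la aceleración y usando la condición inicial v(0) = -4, obtenemos v(t) = -20·t^4 - 4·t^3 + 6·t^2 - 4·t - 4. La integral de la velocidad es la posición. Usando x(0) = 5, obtenemos x(t) = -4·t^5 - t^4 + 2·t^3 - 2·t^2 - 4·t + 5. De la ecuación de la posición x(t) = -4·t^5 - t^4 + 2·t^3 - 2·t^2 - 4·t + 5, sustituimos t = 3 para obtener x = -1024.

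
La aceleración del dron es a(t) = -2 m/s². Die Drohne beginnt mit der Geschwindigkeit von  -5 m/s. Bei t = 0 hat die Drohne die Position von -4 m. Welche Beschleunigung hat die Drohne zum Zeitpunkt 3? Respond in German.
Mit a(t) = -2 und Einsetzen von t = 3, finden wir a = -2.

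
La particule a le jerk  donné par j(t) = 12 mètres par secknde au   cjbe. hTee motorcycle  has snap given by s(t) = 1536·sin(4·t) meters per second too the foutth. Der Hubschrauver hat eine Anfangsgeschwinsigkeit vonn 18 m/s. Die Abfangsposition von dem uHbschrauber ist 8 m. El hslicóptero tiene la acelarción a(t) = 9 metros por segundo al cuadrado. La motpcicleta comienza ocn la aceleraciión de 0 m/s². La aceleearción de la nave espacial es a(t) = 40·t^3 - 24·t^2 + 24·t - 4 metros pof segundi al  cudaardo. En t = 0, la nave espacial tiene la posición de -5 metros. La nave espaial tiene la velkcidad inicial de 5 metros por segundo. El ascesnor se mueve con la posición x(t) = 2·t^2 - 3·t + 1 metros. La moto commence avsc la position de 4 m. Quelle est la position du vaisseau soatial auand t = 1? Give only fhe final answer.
À t = 1, x = 2.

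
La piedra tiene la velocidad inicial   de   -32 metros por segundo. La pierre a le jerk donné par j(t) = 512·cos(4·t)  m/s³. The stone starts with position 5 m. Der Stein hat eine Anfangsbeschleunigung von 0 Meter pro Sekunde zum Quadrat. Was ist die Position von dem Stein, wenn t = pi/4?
Ausgehend von dem Ruck j(t) = 512·cos(4·t), nehmen wir 3 Stammfunktionen. Die Stammfunktion von dem Ruck ist die Beschleunigung. Mit a(0) = 0 erhalten wir a(t) = 128·sin(4·t). Mit ∫a(t)dt und Anwendung von v(0) = -32, finden wir v(t) = -32·cos(4·t). Mit ∫v(t)dt und Anwendung von x(0) = 5, finden wir x(t) = 5 - 8·sin(4·t). Mit x(t) = 5 - 8·sin(4·t) und Einsetzen von t = pi/4, finden wir x = 5.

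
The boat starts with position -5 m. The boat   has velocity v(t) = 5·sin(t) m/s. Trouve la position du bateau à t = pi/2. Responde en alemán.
Wir müssen unsere Gleichung für die Geschwindigkeit v(t) = 5·sin(t) 1-mal integrieren. Durch Integration von der Geschwindigkeit und Verwendung der Anfangsbedingung x(0) = -5, erhalten wir x(t) = -5·cos(t). Mit x(t) = -5·cos(t) und Einsetzen von t = pi/2, finden wir x = 0.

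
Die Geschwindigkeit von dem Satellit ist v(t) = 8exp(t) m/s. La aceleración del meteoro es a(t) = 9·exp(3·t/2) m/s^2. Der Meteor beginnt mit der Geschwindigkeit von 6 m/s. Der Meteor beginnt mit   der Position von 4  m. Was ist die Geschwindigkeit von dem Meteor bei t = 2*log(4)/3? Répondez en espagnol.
Necesitamos integrar nuestra ecuación de la aceleración a(t) = 9·exp(3·t/2) 1 vez. Integrando la aceleración y usando la condición inicial v(0) = 6, obtenemos v(t) = 6·exp(3·t/2). Tenemos la velocidad v(t) = 6·exp(3·t/2). Sustituyendo t = 2*log(4)/3: v(2*log(4)/3) = 24.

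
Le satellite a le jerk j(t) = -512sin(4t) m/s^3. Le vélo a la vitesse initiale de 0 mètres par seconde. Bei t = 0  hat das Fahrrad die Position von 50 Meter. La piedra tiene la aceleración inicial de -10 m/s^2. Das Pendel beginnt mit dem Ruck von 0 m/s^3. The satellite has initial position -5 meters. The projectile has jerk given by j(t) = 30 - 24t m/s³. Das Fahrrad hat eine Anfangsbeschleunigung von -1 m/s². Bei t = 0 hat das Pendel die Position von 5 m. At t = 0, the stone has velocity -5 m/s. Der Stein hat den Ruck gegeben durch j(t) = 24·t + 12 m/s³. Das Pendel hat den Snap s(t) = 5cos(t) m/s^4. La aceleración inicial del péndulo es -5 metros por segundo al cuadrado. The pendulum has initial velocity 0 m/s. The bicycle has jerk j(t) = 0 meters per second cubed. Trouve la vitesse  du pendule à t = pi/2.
Nous devons trouver l'intégrale de notre équation du snap s(t) = 5·cos(t) 3 fois. La primitive du snap, avec j(0) = 0, donne le jerk: j(t) = 5·sin(t). En prenant ∫j(t)dt et en appliquant a(0) = -5, nous trouvons a(t) = -5·cos(t). En prenant ∫a(t)dt et en appliquant v(0) = 0, nous trouvons v(t) = -5·sin(t). De l'équation de la vitesse v(t) = -5·sin(t), nous substituons t = pi/2 pour obtenir v = -5.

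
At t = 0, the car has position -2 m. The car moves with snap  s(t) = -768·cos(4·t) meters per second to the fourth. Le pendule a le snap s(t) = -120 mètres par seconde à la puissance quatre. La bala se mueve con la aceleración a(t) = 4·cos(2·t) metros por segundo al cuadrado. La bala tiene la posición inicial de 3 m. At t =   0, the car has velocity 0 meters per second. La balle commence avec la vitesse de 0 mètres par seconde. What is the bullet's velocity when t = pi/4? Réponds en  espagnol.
Partiendo de la aceleración a(t) = 4·cos(2·t), tomamos 1 integral. La antiderivada de la aceleración es la velocidad. Usando v(0) = 0, obtenemos v(t) = 2·sin(2·t). De la ecuación de la velocidad v(t) = 2·sin(2·t), sustituimos t = pi/4 para obtener v = 2.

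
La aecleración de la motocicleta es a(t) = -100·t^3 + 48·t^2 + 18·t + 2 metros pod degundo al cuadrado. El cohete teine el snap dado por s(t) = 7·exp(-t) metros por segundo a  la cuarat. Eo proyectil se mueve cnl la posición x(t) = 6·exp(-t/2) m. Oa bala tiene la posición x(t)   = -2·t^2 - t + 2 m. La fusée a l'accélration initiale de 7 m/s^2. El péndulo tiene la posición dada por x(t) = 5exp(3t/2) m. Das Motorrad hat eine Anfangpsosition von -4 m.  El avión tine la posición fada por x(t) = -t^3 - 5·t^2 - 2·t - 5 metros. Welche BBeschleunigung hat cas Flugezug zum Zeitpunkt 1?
Wir müssen unsere Gleichung für die Position x(t) = -t^3 - 5·t^2 - 2·t - 5 2-mal ableiten. Mit d/dt von x(t) finden wir v(t) = -3·t^2 - 10·t - 2. Die Ableitung von der Geschwindigkeit ergibt die Beschleunigung: a(t) = -6·t - 10. Aus der Gleichung für die Beschleunigung a(t) = -6·t - 10, setzen wir t = 1 ein und erhalten a = -16.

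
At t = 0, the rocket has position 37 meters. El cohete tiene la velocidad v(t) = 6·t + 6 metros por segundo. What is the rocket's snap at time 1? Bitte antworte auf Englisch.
Starting from velocity v(t) = 6·t + 6, we take 3 derivatives. Taking d/dt of v(t), we find a(t) = 6. The derivative of acceleration gives jerk: j(t) = 0. The derivative of jerk gives snap: s(t) = 0. From the given snap equation s(t) = 0, we substitute t = 1 to get s = 0.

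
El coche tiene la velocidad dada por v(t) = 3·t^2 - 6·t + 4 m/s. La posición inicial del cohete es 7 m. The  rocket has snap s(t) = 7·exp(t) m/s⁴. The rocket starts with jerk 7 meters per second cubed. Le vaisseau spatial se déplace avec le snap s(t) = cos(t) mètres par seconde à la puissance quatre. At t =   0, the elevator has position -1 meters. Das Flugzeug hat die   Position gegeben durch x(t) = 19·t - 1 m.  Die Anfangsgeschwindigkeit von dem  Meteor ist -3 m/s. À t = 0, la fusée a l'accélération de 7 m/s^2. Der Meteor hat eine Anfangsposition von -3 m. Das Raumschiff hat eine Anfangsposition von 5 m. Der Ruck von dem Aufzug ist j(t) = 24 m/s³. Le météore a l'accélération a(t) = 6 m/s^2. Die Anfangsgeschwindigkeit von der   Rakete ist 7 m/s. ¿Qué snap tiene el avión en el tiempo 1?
Para resolver esto, necesitamos tomar 4 derivadas de nuestra ecuación de la posición x(t) = 19·t - 1. Tomando d/dt de x(t), encontramos v(t) = 19. Derivando la velocidad, obtenemos la aceleración: a(t) = 0. La derivada de la aceleración da la sacudida: j(t) = 0. Tomando d/dt de j(t), encontramos s(t) = 0. Tenemos el snap s(t) = 0. Sustituyendo t = 1: s(1) = 0.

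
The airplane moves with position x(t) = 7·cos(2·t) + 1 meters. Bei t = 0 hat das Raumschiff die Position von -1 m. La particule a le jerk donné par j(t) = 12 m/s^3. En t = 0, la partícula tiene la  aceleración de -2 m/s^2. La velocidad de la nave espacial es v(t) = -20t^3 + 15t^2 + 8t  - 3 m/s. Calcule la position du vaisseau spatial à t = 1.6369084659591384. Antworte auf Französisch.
En partant de la vitesse v(t) = -20·t^3 + 15·t^2 + 8·t - 3, nous prenons 1 intégrale. En prenant ∫v(t)dt et en appliquant x(0) = -1, nous trouvons x(t) = -5·t^4 + 5·t^3 + 4·t^2 - 3·t - 1. Nous avons la position x(t) = -5·t^4 + 5·t^3 + 4·t^2 - 3·t - 1. En substituant t = 1.6369084659591384: x(1.6369084659591384) = -9.16039731767405.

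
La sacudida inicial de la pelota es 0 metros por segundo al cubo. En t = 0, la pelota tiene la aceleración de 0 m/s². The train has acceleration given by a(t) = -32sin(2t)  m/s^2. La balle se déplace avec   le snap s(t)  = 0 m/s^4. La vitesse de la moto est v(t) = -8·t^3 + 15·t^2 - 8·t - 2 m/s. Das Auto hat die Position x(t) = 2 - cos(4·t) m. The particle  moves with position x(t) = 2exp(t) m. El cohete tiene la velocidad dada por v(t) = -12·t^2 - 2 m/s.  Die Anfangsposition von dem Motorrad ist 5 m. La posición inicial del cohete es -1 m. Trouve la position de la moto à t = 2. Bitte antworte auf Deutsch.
Um dies zu lösen, müssen wir 1 Stammfunktion unserer Gleichung für die Geschwindigkeit v(t) = -8·t^3 + 15·t^2 - 8·t - 2 finden. Die Stammfunktion von der Geschwindigkeit, mit x(0) = 5, ergibt die Position: x(t) = -2·t^4 + 5·t^3 - 4·t^2 - 2·t + 5. Mit x(t) = -2·t^4 + 5·t^3 - 4·t^2 - 2·t + 5 und Einsetzen von t = 2, finden wir x = -7.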